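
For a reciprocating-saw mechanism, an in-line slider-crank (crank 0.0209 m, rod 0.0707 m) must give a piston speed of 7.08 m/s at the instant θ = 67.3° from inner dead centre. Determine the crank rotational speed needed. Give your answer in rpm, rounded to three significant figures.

For an in-line slider-crank, |v_piston| = rω|sinθ|·[1 + r cosθ/√(L² − r² sin²θ)].
With r = 0.0209 m, L = 0.0707 m, θ = 67.3°: the bracketed kinematic factor |dx/dθ| = 0.021567 m.
ω = v/|dx/dθ| = 7.08/0.021567 = 328.28 rad/s.
N = 60ω/(2π) = 3134.8 rpm.

3130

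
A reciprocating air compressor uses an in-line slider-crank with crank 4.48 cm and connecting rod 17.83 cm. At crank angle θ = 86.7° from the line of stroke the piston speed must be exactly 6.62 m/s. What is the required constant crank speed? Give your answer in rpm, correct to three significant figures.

1390

For an in-line slider-crank, |v_piston| = rω|sinθ|·[1 + r cosθ/√(L² − r² sin²θ)].
With r = 0.0448 m, L = 0.1783 m, θ = 86.7°: the bracketed kinematic factor |dx/dθ| = 0.045394 m.
ω = v/|dx/dθ| = 6.62/0.045394 = 145.83 rad/s.
N = 60ω/(2π) = 1392.6 rpm.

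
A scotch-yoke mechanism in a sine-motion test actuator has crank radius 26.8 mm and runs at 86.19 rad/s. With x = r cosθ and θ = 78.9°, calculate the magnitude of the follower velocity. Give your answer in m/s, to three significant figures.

2.27

ω = 86.19 rad/s
x = r cosθ ⇒ ẋ = −rω sinθ.
|v| = rω|sinθ| = 0.0268·86.19·|sin 78.9°| = 2.2667 m/s.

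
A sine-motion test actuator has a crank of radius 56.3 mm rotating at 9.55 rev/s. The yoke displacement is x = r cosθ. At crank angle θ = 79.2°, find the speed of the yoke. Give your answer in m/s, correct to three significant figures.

3.32

ω = 60 rad/s (from 9.55 rev/s).
x = r cosθ ⇒ ẋ = −rω sinθ.
|v| = rω|sinθ| = 0.0563·60·|sin 79.2°| = 3.3184 m/s.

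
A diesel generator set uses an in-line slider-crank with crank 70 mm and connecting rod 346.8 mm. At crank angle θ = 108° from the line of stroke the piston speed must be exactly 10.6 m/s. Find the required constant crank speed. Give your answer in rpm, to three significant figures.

1620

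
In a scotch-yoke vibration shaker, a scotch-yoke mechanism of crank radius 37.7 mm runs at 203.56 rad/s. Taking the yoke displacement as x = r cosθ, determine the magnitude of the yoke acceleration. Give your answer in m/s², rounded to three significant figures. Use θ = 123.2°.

ω = 203.6 rad/s
x = r cosθ ⇒ ẍ = −rω² cosθ (ω constant).
|a| = rω²|cosθ| = 0.0377·(203.6)²·|cos 123.2°| = 855.38 m/s².

855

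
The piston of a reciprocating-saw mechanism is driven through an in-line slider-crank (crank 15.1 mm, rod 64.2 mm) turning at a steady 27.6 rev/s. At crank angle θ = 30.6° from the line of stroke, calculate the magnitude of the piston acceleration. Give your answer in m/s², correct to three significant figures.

ω = 2π·27.6 = 173.4 rad/s
x(θ) = r cosθ + √(L² − r² sin²θ); with ω constant, a = ω²·d²x/dθ².
d²x/dθ² = −r cosθ − r²(cos2θ)/√u − r⁴ sin²2θ/(4u^{3/2}),  u = L² − r² sin²θ = 0.00406256 m².
Substituting r = 0.0151 m, L = 0.0642 m, θ = 30.6°: d²x/dθ² = -0.014759 m.
a = ω²·d²x/dθ² = (173.4)²·(-0.014759) = -443.85 m/s²;  |a| = 443.85 m/s².

444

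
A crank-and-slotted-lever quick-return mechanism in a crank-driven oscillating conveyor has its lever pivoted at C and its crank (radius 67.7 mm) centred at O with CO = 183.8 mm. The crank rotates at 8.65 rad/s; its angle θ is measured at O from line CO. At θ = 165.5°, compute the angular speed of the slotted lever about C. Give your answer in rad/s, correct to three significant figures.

4.52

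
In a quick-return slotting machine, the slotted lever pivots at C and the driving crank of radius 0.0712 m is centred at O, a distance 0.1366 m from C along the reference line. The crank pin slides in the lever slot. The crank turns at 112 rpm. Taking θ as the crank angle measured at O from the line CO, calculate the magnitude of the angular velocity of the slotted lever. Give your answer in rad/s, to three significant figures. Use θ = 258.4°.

ω = 11.73 rad/s (from 112 rpm).
Crank pin A relative to C: A = (d + r cosθ, r sinθ); lever angle φ = atan2(r sinθ, d + r cosθ).
Differentiating tanφ: φ̇ = rω(d cosθ + r)/(d² + r² + 2dr cosθ).
d² + r² + 2dr cosθ = |CA|² = 0.0198177 m²;  d cosθ + r = +0.043733 m.
|ω_lever| = |0.0712·11.73·+0.043733| / 0.0198177 = 1.8428 rad/s.

1.84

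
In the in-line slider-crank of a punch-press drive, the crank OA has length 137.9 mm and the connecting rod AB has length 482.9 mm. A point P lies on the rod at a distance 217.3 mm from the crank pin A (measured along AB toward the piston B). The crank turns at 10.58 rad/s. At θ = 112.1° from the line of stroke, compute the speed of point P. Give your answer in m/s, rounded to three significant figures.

ω = 10.58 rad/s.  Crank-pin speed |V_A| = rω = 1.459 m/s, perpendicular to OA.
Rod angle: sinφ = −(r/L) sinθ ⇒ φ = -15.342°; ω_rod = −rω cosθ/√(L²−r²sin²θ) = +1.1787 rad/s.
V_P = V_A + ω_rod × AP, with AP = 0.2173 m along the rod.
Components: V_Px = −rω sinθ − a·ω_rod·sinφ = -1.284 m/s;  V_Py = rω cosθ + a·ω_rod·cosφ = -0.3019 m/s.
|V_P| = √(V_Px² + V_Py²) = 1.319 m/s.

1.32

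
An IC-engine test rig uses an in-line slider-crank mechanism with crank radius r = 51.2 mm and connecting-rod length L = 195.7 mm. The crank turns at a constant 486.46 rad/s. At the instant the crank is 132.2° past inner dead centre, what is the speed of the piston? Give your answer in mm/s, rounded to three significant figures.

15100

ω = 486.5 rad/s
For an in-line slider-crank, x = r cosθ + √(L² − r² sin²θ), so v = −rω sinθ·[1 + r cosθ/√(L² − r² sin²θ)].
With r = 0.0512 m, L = 0.1957 m, θ = 132.2°: √(L² − r² sin²θ) = 0.19199 m.
v = −0.0512·486.5·0.74080·[1 + 0.0512·-0.67172/0.19199] = -15.146 m/s.
|v| = 15.146 m/s = 15146 mm/s.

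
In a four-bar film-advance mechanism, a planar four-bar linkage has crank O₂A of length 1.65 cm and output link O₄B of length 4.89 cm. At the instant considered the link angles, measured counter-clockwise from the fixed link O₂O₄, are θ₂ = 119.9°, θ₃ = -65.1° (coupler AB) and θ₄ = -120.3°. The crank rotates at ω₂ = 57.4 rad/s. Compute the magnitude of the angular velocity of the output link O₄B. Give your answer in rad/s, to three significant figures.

2.06

ω₂ = 57.4 rad/s
Differentiating the loop-closure r₂e^{iθ₂}+r₃e^{iθ₃}=r₁+r₄e^{iθ₄} gives r₂ω₂e^{iθ₂}+r₃ω₃e^{iθ₃}=r₄ω₄e^{iθ₄}.
Eliminating the other unknown: ω₄ = r₂ω₂ sin(θ₂−θ₃) / [r₄ sin(θ₄−θ₃)].
Numerator sine = -0.08716; denominator sine = -0.82115.
Result = 0.0165·57.4·(-0.08716) / (0.0489·(-0.82115)) = +2.0557 rad/s; magnitude 2.0557 rad/s.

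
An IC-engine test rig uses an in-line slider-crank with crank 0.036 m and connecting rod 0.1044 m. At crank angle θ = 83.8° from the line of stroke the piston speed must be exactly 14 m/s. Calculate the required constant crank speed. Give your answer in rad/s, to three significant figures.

376

For an in-line slider-crank, |v_piston| = rω|sinθ|·[1 + r cosθ/√(L² − r² sin²θ)].
With r = 0.036 m, L = 0.1044 m, θ = 83.8°: the bracketed kinematic factor |dx/dθ| = 0.037208 m.
ω = v/|dx/dθ| = 14/0.037208 = 376.26 rad/s.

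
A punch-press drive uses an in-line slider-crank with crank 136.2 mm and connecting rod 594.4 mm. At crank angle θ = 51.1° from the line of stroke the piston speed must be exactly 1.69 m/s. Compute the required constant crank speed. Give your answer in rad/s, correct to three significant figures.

13.9

For an in-line slider-crank, |v_piston| = rω|sinθ|·[1 + r cosθ/√(L² − r² sin²θ)].
With r = 0.1362 m, L = 0.5944 m, θ = 51.1°: the bracketed kinematic factor |dx/dθ| = 0.1215 m.
ω = v/|dx/dθ| = 1.69/0.1215 = 13.91 rad/s.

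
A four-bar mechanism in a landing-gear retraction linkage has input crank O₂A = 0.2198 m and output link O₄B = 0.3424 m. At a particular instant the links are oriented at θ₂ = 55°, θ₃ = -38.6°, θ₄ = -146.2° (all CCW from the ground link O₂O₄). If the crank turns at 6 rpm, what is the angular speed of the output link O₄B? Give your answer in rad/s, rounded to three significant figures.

0.422

ω₂ = 0.6283 rad/s (from 6 rpm).
Differentiating the loop-closure r₂e^{iθ₂}+r₃e^{iθ₃}=r₁+r₄e^{iθ₄} gives r₂ω₂e^{iθ₂}+r₃ω₃e^{iθ₃}=r₄ω₄e^{iθ₄}.
Eliminating the other unknown: ω₄ = r₂ω₂ sin(θ₂−θ₃) / [r₄ sin(θ₄−θ₃)].
Numerator sine = +0.99803; denominator sine = -0.95319.
Result = 0.2198·0.6283·(+0.99803) / (0.3424·(-0.95319)) = -0.42231 rad/s; magnitude 0.42231 rad/s.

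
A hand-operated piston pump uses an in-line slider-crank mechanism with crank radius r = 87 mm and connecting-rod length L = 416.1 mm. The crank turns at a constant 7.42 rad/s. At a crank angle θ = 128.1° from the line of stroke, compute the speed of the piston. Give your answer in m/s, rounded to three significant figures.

ω = 7.42 rad/s
For an in-line slider-crank, x = r cosθ + √(L² − r² sin²θ), so v = −rω sinθ·[1 + r cosθ/√(L² − r² sin²θ)].
With r = 0.087 m, L = 0.4161 m, θ = 128.1°: √(L² − r² sin²θ) = 0.41043 m.
v = −0.087·7.42·0.78694·[1 + 0.087·-0.61704/0.41043] = -0.44155 m/s.
|v| = 0.44155 m/s.

0.442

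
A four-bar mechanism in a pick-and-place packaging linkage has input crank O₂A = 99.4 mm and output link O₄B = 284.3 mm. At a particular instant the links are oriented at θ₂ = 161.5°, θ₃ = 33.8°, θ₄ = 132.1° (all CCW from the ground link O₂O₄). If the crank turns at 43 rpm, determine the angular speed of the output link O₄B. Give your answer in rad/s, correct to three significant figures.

ω₂ = 4.503 rad/s (from 43 rpm).
Differentiating the loop-closure r₂e^{iθ₂}+r₃e^{iθ₃}=r₁+r₄e^{iθ₄} gives r₂ω₂e^{iθ₂}+r₃ω₃e^{iθ₃}=r₄ω₄e^{iθ₄}.
Eliminating the other unknown: ω₄ = r₂ω₂ sin(θ₂−θ₃) / [r₄ sin(θ₄−θ₃)].
Numerator sine = +0.79122; denominator sine = +0.98953.
Result = 0.0994·4.503·(+0.79122) / (0.2843·(+0.98953)) = +1.2589 rad/s; magnitude 1.2589 rad/s.

1.26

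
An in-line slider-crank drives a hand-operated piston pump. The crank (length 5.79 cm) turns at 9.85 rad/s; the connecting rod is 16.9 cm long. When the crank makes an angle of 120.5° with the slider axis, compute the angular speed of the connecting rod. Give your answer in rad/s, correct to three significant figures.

ω = 9.85 rad/s
The rod makes angle φ with the slider axis where L sinφ = r sinθ; differentiating, L cosφ·φ̇ = r ω cosθ.
L cosφ = √(L² − r² sin²θ) = 0.16147 m.
|ω_rod| = r ω |cosθ| / √(L² − r² sin²θ) = 0.0579·9.85·0.50754/0.16147 = 1.7926 rad/s.

1.79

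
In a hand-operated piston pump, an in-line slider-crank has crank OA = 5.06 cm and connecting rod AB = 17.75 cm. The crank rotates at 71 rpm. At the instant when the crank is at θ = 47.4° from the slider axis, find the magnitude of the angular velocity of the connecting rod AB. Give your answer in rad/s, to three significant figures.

1.47

ω = 7.435 rad/s (converted from 71 rpm).
The rod makes angle φ with the slider axis where L sinφ = r sinθ; differentiating, L cosφ·φ̇ = r ω cosθ.
L cosφ = √(L² − r² sin²θ) = 0.17355 m.
|ω_rod| = r ω |cosθ| / √(L² − r² sin²θ) = 0.0506·7.435·0.67688/0.17355 = 1.4673 rad/s.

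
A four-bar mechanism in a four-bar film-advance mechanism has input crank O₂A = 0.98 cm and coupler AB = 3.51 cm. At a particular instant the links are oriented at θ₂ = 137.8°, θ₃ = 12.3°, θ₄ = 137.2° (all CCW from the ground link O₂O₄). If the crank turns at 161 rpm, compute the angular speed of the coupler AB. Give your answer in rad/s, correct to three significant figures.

0.0601

ω₂ = 16.86 rad/s (from 161 rpm).
Differentiating the loop-closure r₂e^{iθ₂}+r₃e^{iθ₃}=r₁+r₄e^{iθ₄} gives r₂ω₂e^{iθ₂}+r₃ω₃e^{iθ₃}=r₄ω₄e^{iθ₄}.
Eliminating the other unknown: ω₃ = r₂ω₂ sin(θ₄−θ₂) / [r₃ sin(θ₃−θ₄)].
Numerator sine = -0.01047; denominator sine = -0.82015.
Result = 0.0098·16.86·(-0.01047) / (0.0351·(-0.82015)) = +0.060104 rad/s; magnitude 0.060104 rad/s.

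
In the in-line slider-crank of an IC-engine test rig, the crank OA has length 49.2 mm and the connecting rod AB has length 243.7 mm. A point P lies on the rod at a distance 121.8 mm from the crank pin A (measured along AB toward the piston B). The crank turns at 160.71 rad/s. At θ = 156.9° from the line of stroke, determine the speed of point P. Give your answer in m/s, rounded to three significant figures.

4.60

ω = 160.7 rad/s.  Crank-pin speed |V_A| = rω = 7.9069 m/s, perpendicular to OA.
Rod angle: sinφ = −(r/L) sinθ ⇒ φ = -4.543°; ω_rod = −rω cosθ/√(L²−r²sin²θ) = +29.938 rad/s.
V_P = V_A + ω_rod × AP, with AP = 0.1218 m along the rod.
Components: V_Px = −rω sinθ − a·ω_rod·sinφ = -2.8134 m/s;  V_Py = rω cosθ + a·ω_rod·cosφ = -3.638 m/s.
|V_P| = √(V_Px² + V_Py²) = 4.5989 m/s.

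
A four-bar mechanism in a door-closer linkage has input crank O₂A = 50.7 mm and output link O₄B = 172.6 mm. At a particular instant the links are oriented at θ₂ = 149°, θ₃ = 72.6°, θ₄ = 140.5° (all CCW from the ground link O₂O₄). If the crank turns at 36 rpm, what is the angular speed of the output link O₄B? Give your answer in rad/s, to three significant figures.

ω₂ = 3.77 rad/s (from 36 rpm).
Differentiating the loop-closure r₂e^{iθ₂}+r₃e^{iθ₃}=r₁+r₄e^{iθ₄} gives r₂ω₂e^{iθ₂}+r₃ω₃e^{iθ₃}=r₄ω₄e^{iθ₄}.
Eliminating the other unknown: ω₄ = r₂ω₂ sin(θ₂−θ₃) / [r₄ sin(θ₄−θ₃)].
Numerator sine = +0.97196; denominator sine = +0.92653.
Result = 0.0507·3.77·(+0.97196) / (0.1726·(+0.92653)) = +1.1617 rad/s; magnitude 1.1617 rad/s.

1.16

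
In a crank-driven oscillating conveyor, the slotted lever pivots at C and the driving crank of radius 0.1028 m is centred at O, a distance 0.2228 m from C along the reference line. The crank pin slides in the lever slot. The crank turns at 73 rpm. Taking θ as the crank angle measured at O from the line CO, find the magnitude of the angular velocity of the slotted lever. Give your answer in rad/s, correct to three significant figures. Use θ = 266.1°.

1.21

ω = 7.645 rad/s (from 73 rpm).
Crank pin A relative to C: A = (d + r cosθ, r sinθ); lever angle φ = atan2(r sinθ, d + r cosθ).
Differentiating tanφ: φ̇ = rω(d cosθ + r)/(d² + r² + 2dr cosθ).
d² + r² + 2dr cosθ = |CA|² = 0.0570921 m²;  d cosθ + r = +0.087646 m.
|ω_lever| = |0.1028·7.645·+0.087646| / 0.0570921 = 1.2064 rad/s.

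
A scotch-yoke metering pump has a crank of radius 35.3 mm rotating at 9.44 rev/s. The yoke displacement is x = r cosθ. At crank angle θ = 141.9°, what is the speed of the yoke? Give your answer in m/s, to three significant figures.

ω = 59.31 rad/s (from 9.44 rev/s).
x = r cosθ ⇒ ẋ = −rω sinθ.
|v| = rω|sinθ| = 0.0353·59.31·|sin 141.9°| = 1.2919 m/s.

1.29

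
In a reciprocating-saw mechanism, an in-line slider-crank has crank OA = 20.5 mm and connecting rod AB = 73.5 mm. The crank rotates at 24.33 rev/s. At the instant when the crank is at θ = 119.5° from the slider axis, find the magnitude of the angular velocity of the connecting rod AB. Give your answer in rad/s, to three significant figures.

21.6

ω = 152.9 rad/s (converted from 24.33 rev/s).
The rod makes angle φ with the slider axis where L sinφ = r sinθ; differentiating, L cosφ·φ̇ = r ω cosθ.
L cosφ = √(L² − r² sin²θ) = 0.071301 m.
|ω_rod| = r ω |cosθ| / √(L² − r² sin²θ) = 0.0205·152.9·0.49242/0.071301 = 21.643 rad/s.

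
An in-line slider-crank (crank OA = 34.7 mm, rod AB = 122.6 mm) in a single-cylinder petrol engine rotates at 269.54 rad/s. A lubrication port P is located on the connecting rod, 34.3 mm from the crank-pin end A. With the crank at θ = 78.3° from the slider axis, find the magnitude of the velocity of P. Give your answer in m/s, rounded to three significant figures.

ω = 269.5 rad/s.  Crank-pin speed |V_A| = rω = 9.353 m/s, perpendicular to OA.
Rod angle: sinφ = −(r/L) sinθ ⇒ φ = -16.090°; ω_rod = −rω cosθ/√(L²−r²sin²θ) = -16.101 rad/s.
V_P = V_A + ω_rod × AP, with AP = 0.0343 m along the rod.
Components: V_Px = −rω sinθ − a·ω_rod·sinφ = -9.3118 m/s;  V_Py = rω cosθ + a·ω_rod·cosφ = +1.366 m/s.
|V_P| = √(V_Px² + V_Py²) = 9.4114 m/s.

9.41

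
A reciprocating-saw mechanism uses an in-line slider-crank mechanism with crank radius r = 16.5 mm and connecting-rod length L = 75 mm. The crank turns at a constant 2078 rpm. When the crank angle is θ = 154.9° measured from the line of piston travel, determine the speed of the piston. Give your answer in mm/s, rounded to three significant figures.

ω = 2π·2078/60 = 217.6 rad/s
For an in-line slider-crank, x = r cosθ + √(L² − r² sin²θ), so v = −rω sinθ·[1 + r cosθ/√(L² − r² sin²θ)].
With r = 0.0165 m, L = 0.075 m, θ = 154.9°: √(L² − r² sin²θ) = 0.074673 m.
v = −0.0165·217.6·0.42420·[1 + 0.0165·-0.90557/0.074673] = -1.2183 m/s.
|v| = 1.2183 m/s = 1218.3 mm/s.

1220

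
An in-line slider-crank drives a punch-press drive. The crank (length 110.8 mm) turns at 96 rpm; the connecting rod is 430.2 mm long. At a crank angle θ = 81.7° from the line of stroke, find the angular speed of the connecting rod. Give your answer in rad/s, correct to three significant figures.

ω = 10.05 rad/s (converted from 96 rpm).
The rod makes angle φ with the slider axis where L sinφ = r sinθ; differentiating, L cosφ·φ̇ = r ω cosθ.
L cosφ = √(L² − r² sin²θ) = 0.41599 m.
|ω_rod| = r ω |cosθ| / √(L² − r² sin²θ) = 0.1108·10.05·0.14436/0.41599 = 0.38653 rad/s.

0.387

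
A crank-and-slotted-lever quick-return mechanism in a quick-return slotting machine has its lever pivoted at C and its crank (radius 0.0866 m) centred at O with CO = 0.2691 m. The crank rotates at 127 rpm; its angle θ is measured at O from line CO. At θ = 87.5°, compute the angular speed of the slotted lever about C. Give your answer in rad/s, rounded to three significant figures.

ω = 13.3 rad/s (from 127 rpm).
Crank pin A relative to C: A = (d + r cosθ, r sinθ); lever angle φ = atan2(r sinθ, d + r cosθ).
Differentiating tanφ: φ̇ = rω(d cosθ + r)/(d² + r² + 2dr cosθ).
d² + r² + 2dr cosθ = |CA|² = 0.0819474 m²;  d cosθ + r = +0.098338 m.
|ω_lever| = |0.0866·13.3·+0.098338| / 0.0819474 = 1.3821 rad/s.

1.38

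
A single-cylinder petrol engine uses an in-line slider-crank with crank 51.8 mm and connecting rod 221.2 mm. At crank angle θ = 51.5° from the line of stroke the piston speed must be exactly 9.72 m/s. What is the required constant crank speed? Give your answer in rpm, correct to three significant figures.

For an in-line slider-crank, |v_piston| = rω|sinθ|·[1 + r cosθ/√(L² − r² sin²θ)].
With r = 0.0518 m, L = 0.2212 m, θ = 51.5°: the bracketed kinematic factor |dx/dθ| = 0.046551 m.
ω = v/|dx/dθ| = 9.72/0.046551 = 208.8 rad/s.
N = 60ω/(2π) = 1993.9 rpm.

1990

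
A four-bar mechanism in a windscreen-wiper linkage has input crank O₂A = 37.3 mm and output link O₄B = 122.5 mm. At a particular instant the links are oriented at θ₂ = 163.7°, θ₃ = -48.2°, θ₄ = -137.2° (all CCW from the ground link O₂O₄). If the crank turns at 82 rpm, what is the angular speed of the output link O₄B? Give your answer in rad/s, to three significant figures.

1.38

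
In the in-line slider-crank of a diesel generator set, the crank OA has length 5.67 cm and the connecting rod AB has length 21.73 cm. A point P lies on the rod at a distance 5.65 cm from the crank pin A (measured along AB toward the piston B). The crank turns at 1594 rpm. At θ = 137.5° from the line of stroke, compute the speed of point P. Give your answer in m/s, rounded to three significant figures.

7.97

ω = 166.9 rad/s.  Crank-pin speed |V_A| = rω = 9.4646 m/s, perpendicular to OA.
Rod angle: sinφ = −(r/L) sinθ ⇒ φ = -10.153°; ω_rod = −rω cosθ/√(L²−r²sin²θ) = +32.623 rad/s.
V_P = V_A + ω_rod × AP, with AP = 0.0565 m along the rod.
Components: V_Px = −rω sinθ − a·ω_rod·sinφ = -6.0692 m/s;  V_Py = rω cosθ + a·ω_rod·cosφ = -5.1637 m/s.
|V_P| = √(V_Px² + V_Py²) = 7.9686 m/s.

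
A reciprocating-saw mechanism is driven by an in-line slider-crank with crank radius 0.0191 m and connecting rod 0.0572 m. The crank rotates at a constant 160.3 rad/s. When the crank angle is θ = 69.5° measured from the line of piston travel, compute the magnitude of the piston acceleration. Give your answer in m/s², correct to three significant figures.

44.0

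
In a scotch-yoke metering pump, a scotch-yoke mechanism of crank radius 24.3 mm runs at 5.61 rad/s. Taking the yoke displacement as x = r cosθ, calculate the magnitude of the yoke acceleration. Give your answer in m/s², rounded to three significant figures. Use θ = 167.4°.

0.746

ω = 5.61 rad/s
x = r cosθ ⇒ ẍ = −rω² cosθ (ω constant).
|a| = rω²|cosθ| = 0.0243·(5.61)²·|cos 167.4°| = 0.74635 m/s².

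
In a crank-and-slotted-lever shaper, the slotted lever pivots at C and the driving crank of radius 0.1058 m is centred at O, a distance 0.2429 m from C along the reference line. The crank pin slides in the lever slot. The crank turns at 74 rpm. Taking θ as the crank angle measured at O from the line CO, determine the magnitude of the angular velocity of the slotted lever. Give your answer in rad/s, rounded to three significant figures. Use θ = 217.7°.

ω = 7.749 rad/s (from 74 rpm).
Crank pin A relative to C: A = (d + r cosθ, r sinθ); lever angle φ = atan2(r sinθ, d + r cosθ).
Differentiating tanφ: φ̇ = rω(d cosθ + r)/(d² + r² + 2dr cosθ).
d² + r² + 2dr cosθ = |CA|² = 0.029527 m²;  d cosθ + r = -0.086388 m.
|ω_lever| = |0.1058·7.749·-0.086388| / 0.029527 = 2.3987 rad/s.

2.40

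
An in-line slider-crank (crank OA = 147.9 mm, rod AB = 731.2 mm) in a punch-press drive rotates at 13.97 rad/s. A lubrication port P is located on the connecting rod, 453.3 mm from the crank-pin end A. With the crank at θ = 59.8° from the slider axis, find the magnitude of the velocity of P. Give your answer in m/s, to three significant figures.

ω = 13.97 rad/s.  Crank-pin speed |V_A| = rω = 2.0662 m/s, perpendicular to OA.
Rod angle: sinφ = −(r/L) sinθ ⇒ φ = -10.068°; ω_rod = −rω cosθ/√(L²−r²sin²θ) = -1.4436 rad/s.
V_P = V_A + ω_rod × AP, with AP = 0.4533 m along the rod.
Components: V_Px = −rω sinθ − a·ω_rod·sinφ = -1.9001 m/s;  V_Py = rω cosθ + a·ω_rod·cosφ = +0.395 m/s.
|V_P| = √(V_Px² + V_Py²) = 1.9408 m/s.

1.94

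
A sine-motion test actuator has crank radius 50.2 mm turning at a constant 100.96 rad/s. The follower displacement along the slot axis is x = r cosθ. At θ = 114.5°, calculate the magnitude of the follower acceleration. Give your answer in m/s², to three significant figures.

212

ω = 101 rad/s
x = r cosθ ⇒ ẍ = −rω² cosθ (ω constant).
|a| = rω²|cosθ| = 0.0502·(101)²·|cos 114.5°| = 212.19 m/s².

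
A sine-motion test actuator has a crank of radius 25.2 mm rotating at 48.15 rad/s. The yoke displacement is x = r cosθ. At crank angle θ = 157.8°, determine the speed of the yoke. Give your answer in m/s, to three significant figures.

0.458

ω = 48.15 rad/s
x = r cosθ ⇒ ẋ = −rω sinθ.
|v| = rω|sinθ| = 0.0252·48.15·|sin 157.8°| = 0.45846 m/s.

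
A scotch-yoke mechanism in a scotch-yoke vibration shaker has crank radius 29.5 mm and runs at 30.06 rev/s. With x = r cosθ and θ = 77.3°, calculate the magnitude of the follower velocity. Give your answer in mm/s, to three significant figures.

5440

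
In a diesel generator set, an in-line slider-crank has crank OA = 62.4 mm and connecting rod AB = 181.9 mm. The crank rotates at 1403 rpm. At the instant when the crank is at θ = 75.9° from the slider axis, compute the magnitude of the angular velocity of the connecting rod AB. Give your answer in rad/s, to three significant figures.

13.0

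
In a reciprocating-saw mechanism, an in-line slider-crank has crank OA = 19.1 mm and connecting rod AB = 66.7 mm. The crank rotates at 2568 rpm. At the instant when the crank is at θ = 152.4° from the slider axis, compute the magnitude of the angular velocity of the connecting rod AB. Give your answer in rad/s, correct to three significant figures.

ω = 268.9 rad/s (converted from 2568 rpm).
The rod makes angle φ with the slider axis where L sinφ = r sinθ; differentiating, L cosφ·φ̇ = r ω cosθ.
L cosφ = √(L² − r² sin²θ) = 0.06611 m.
|ω_rod| = r ω |cosθ| / √(L² − r² sin²θ) = 0.0191·268.9·0.88620/0.06611 = 68.853 rad/s.

68.9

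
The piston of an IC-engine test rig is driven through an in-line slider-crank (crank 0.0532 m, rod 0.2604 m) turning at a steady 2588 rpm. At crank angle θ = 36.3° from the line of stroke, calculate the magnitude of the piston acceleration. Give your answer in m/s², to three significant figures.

ω = 2π·2588/60 = 271 rad/s
x(θ) = r cosθ + √(L² − r² sin²θ); with ω constant, a = ω²·d²x/dθ².
d²x/dθ² = −r cosθ − r²(cos2θ)/√u − r⁴ sin²2θ/(4u^{3/2}),  u = L² − r² sin²θ = 0.0668162 m².
Substituting r = 0.0532 m, L = 0.2604 m, θ = 36.3°: d²x/dθ² = -0.046255 m.
a = ω²·d²x/dθ² = (271)²·(-0.046255) = -3397.4 m/s²;  |a| = 3397.4 m/s².

3400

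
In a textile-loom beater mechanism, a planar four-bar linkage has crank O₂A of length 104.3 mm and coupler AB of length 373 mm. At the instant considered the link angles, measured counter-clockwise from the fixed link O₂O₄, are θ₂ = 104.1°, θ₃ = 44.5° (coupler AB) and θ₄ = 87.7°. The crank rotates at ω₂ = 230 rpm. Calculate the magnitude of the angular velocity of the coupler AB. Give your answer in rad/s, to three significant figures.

ω₂ = 24.09 rad/s (from 230 rpm).
Differentiating the loop-closure r₂e^{iθ₂}+r₃e^{iθ₃}=r₁+r₄e^{iθ₄} gives r₂ω₂e^{iθ₂}+r₃ω₃e^{iθ₃}=r₄ω₄e^{iθ₄}.
Eliminating the other unknown: ω₃ = r₂ω₂ sin(θ₄−θ₂) / [r₃ sin(θ₃−θ₄)].
Numerator sine = -0.28234; denominator sine = -0.68455.
Result = 0.1043·24.09·(-0.28234) / (0.373·(-0.68455)) = +2.7778 rad/s; magnitude 2.7778 rad/s.

2.78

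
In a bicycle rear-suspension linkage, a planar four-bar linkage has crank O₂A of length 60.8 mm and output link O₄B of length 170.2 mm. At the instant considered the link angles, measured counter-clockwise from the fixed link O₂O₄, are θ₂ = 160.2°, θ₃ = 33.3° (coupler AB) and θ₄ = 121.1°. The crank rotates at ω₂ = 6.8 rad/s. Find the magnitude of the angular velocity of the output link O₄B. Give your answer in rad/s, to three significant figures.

1.94

ω₂ = 6.8 rad/s
Differentiating the loop-closure r₂e^{iθ₂}+r₃e^{iθ₃}=r₁+r₄e^{iθ₄} gives r₂ω₂e^{iθ₂}+r₃ω₃e^{iθ₃}=r₄ω₄e^{iθ₄}.
Eliminating the other unknown: ω₄ = r₂ω₂ sin(θ₂−θ₃) / [r₄ sin(θ₄−θ₃)].
Numerator sine = +0.79968; denominator sine = +0.99926.
Result = 0.0608·6.8·(+0.79968) / (0.1702·(+0.99926)) = +1.944 rad/s; magnitude 1.944 rad/s.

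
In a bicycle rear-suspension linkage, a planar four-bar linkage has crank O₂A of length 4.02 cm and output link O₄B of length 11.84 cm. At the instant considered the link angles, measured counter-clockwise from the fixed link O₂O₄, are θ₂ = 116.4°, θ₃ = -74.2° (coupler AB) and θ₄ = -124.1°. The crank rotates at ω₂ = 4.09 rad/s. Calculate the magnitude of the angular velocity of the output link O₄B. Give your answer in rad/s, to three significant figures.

ω₂ = 4.09 rad/s
Differentiating the loop-closure r₂e^{iθ₂}+r₃e^{iθ₃}=r₁+r₄e^{iθ₄} gives r₂ω₂e^{iθ₂}+r₃ω₃e^{iθ₃}=r₄ω₄e^{iθ₄}.
Eliminating the other unknown: ω₄ = r₂ω₂ sin(θ₂−θ₃) / [r₄ sin(θ₄−θ₃)].
Numerator sine = -0.18395; denominator sine = -0.76492.
Result = 0.0402·4.09·(-0.18395) / (0.1184·(-0.76492)) = +0.33395 rad/s; magnitude 0.33395 rad/s.

0.334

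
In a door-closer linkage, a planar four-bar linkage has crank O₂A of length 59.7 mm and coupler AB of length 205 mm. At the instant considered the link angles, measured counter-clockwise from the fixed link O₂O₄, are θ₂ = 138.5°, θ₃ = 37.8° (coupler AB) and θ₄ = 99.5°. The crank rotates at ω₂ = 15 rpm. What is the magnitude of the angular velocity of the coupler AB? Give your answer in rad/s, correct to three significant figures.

ω₂ = 1.571 rad/s (from 15 rpm).
Differentiating the loop-closure r₂e^{iθ₂}+r₃e^{iθ₃}=r₁+r₄e^{iθ₄} gives r₂ω₂e^{iθ₂}+r₃ω₃e^{iθ₃}=r₄ω₄e^{iθ₄}.
Eliminating the other unknown: ω₃ = r₂ω₂ sin(θ₄−θ₂) / [r₃ sin(θ₃−θ₄)].
Numerator sine = -0.62932; denominator sine = -0.88048.
Result = 0.0597·1.571·(-0.62932) / (0.205·(-0.88048)) = +0.32696 rad/s; magnitude 0.32696 rad/s.

0.327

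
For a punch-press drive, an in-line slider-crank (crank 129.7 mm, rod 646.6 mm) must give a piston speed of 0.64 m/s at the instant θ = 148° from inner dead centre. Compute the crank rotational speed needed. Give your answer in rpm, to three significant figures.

For an in-line slider-crank, |v_piston| = rω|sinθ|·[1 + r cosθ/√(L² − r² sin²θ)].
With r = 0.1297 m, L = 0.6466 m, θ = 148°: the bracketed kinematic factor |dx/dθ| = 0.056972 m.
ω = v/|dx/dθ| = 0.64/0.056972 = 11.234 rad/s.
N = 60ω/(2π) = 107.27 rpm.

107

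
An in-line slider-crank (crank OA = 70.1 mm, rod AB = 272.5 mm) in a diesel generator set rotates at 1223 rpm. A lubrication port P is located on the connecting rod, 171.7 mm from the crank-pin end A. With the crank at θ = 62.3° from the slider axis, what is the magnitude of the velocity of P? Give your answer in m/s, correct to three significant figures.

ω = 128.1 rad/s.  Crank-pin speed |V_A| = rω = 8.9779 m/s, perpendicular to OA.
Rod angle: sinφ = −(r/L) sinθ ⇒ φ = -13.166°; ω_rod = −rω cosθ/√(L²−r²sin²θ) = -15.728 rad/s.
V_P = V_A + ω_rod × AP, with AP = 0.1717 m along the rod.
Components: V_Px = −rω sinθ − a·ω_rod·sinφ = -8.564 m/s;  V_Py = rω cosθ + a·ω_rod·cosφ = +1.5437 m/s.
|V_P| = √(V_Px² + V_Py²) = 8.7021 m/s.

8.70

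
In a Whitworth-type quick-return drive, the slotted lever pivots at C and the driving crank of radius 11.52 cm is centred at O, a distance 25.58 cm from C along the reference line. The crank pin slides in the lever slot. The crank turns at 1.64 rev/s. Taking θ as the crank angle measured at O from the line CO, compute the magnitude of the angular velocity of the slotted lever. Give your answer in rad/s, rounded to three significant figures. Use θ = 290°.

ω = 10.3 rad/s (from 1.64 rev/s).
Crank pin A relative to C: A = (d + r cosθ, r sinθ); lever angle φ = atan2(r sinθ, d + r cosθ).
Differentiating tanφ: φ̇ = rω(d cosθ + r)/(d² + r² + 2dr cosθ).
d² + r² + 2dr cosθ = |CA|² = 0.0988621 m²;  d cosθ + r = +0.20269 m.
|ω_lever| = |0.1152·10.3·+0.20269| / 0.0988621 = 2.4338 rad/s.

2.43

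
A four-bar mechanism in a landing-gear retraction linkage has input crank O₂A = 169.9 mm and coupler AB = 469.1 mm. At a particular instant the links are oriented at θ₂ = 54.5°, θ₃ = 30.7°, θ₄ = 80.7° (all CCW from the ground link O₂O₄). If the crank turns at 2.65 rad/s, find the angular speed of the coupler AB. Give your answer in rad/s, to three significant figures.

ω₂ = 2.65 rad/s
Differentiating the loop-closure r₂e^{iθ₂}+r₃e^{iθ₃}=r₁+r₄e^{iθ₄} gives r₂ω₂e^{iθ₂}+r₃ω₃e^{iθ₃}=r₄ω₄e^{iθ₄}.
Eliminating the other unknown: ω₃ = r₂ω₂ sin(θ₄−θ₂) / [r₃ sin(θ₃−θ₄)].
Numerator sine = +0.44151; denominator sine = -0.76604.
Result = 0.1699·2.65·(+0.44151) / (0.4691·(-0.76604)) = -0.55317 rad/s; magnitude 0.55317 rad/s.

0.553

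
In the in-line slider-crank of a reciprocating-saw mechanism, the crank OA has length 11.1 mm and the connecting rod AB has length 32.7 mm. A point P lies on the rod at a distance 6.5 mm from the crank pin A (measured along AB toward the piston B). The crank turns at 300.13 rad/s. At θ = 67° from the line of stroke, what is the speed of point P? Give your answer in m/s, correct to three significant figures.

3.32

ω = 300.1 rad/s.  Crank-pin speed |V_A| = rω = 3.3314 m/s, perpendicular to OA.
Rod angle: sinφ = −(r/L) sinθ ⇒ φ = -18.208°; ω_rod = −rω cosθ/√(L²−r²sin²θ) = -41.906 rad/s.
V_P = V_A + ω_rod × AP, with AP = 0.0065 m along the rod.
Components: V_Px = −rω sinθ − a·ω_rod·sinφ = -3.1517 m/s;  V_Py = rω cosθ + a·ω_rod·cosφ = +1.043 m/s.
|V_P| = √(V_Px² + V_Py²) = 3.3198 m/s.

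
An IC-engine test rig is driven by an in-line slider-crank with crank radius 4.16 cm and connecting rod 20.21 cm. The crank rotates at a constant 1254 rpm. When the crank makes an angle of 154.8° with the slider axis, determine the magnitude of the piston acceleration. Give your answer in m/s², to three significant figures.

ω = 2π·1254/60 = 131.3 rad/s
x(θ) = r cosθ + √(L² − r² sin²θ); with ω constant, a = ω²·d²x/dθ².
d²x/dθ² = −r cosθ − r²(cos2θ)/√u − r⁴ sin²2θ/(4u^{3/2}),  u = L² − r² sin²θ = 0.0405307 m².
Substituting r = 0.0416 m, L = 0.2021 m, θ = 154.8°: d²x/dθ² = +0.032107 m.
a = ω²·d²x/dθ² = (131.3)²·(+0.032107) = +553.67 m/s²;  |a| = 553.67 m/s².

554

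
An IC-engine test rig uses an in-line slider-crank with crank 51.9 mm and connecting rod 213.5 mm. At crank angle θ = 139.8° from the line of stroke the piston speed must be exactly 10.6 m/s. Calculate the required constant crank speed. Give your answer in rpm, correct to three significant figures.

For an in-line slider-crank, |v_piston| = rω|sinθ|·[1 + r cosθ/√(L² − r² sin²θ)].
With r = 0.0519 m, L = 0.2135 m, θ = 139.8°: the bracketed kinematic factor |dx/dθ| = 0.027201 m.
ω = v/|dx/dθ| = 10.6/0.027201 = 389.69 rad/s.
N = 60ω/(2π) = 3721.2 rpm.

3720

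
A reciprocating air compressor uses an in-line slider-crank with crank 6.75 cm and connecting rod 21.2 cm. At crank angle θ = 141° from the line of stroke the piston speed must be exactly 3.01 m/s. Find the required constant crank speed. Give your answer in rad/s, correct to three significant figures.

For an in-line slider-crank, |v_piston| = rω|sinθ|·[1 + r cosθ/√(L² − r² sin²θ)].
With r = 0.0675 m, L = 0.212 m, θ = 141°: the bracketed kinematic factor |dx/dθ| = 0.03175 m.
ω = v/|dx/dθ| = 3.01/0.03175 = 94.802 rad/s.

94.8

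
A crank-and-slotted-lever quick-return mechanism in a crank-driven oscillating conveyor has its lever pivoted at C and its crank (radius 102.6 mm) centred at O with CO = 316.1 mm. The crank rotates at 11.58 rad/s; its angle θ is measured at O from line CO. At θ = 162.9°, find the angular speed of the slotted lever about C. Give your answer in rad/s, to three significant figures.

4.89

ω = 11.58 rad/s
Crank pin A relative to C: A = (d + r cosθ, r sinθ); lever angle φ = atan2(r sinθ, d + r cosθ).
Differentiating tanφ: φ̇ = rω(d cosθ + r)/(d² + r² + 2dr cosθ).
d² + r² + 2dr cosθ = |CA|² = 0.0484497 m²;  d cosθ + r = -0.19953 m.
|ω_lever| = |0.1026·11.58·-0.19953| / 0.0484497 = 4.8929 rad/s.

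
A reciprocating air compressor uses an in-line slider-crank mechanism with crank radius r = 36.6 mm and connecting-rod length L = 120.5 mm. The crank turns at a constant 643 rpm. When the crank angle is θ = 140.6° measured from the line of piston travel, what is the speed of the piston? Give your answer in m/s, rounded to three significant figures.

1.19

ω = 2π·643/60 = 67.33 rad/s
For an in-line slider-crank, x = r cosθ + √(L² − r² sin²θ), so v = −rω sinθ·[1 + r cosθ/√(L² − r² sin²θ)].
With r = 0.0366 m, L = 0.1205 m, θ = 140.6°: √(L² − r² sin²θ) = 0.11824 m.
v = −0.0366·67.33·0.63473·[1 + 0.0366·-0.77273/0.11824] = -1.1901 m/s.
|v| = 1.1901 m/s.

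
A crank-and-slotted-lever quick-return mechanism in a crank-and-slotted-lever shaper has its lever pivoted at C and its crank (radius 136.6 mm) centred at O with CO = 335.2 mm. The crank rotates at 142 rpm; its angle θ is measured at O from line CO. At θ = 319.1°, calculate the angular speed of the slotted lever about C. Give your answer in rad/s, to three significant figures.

ω = 14.87 rad/s (from 142 rpm).
Crank pin A relative to C: A = (d + r cosθ, r sinθ); lever angle φ = atan2(r sinθ, d + r cosθ).
Differentiating tanφ: φ̇ = rω(d cosθ + r)/(d² + r² + 2dr cosθ).
d² + r² + 2dr cosθ = |CA|² = 0.200237 m²;  d cosθ + r = +0.38996 m.
|ω_lever| = |0.1366·14.87·+0.38996| / 0.200237 = 3.9559 rad/s.

3.96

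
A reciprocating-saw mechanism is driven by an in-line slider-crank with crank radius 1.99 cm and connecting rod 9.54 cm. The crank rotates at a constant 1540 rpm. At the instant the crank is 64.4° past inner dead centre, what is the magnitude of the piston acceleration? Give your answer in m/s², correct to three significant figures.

ω = 2π·1540/60 = 161.3 rad/s
x(θ) = r cosθ + √(L² − r² sin²θ); with ω constant, a = ω²·d²x/dθ².
d²x/dθ² = −r cosθ − r²(cos2θ)/√u − r⁴ sin²2θ/(4u^{3/2}),  u = L² − r² sin²θ = 0.00877908 m².
Substituting r = 0.0199 m, L = 0.0954 m, θ = 64.4°: d²x/dθ² = -0.0059791 m.
a = ω²·d²x/dθ² = (161.3)²·(-0.0059791) = -155.5 m/s²;  |a| = 155.5 m/s².

156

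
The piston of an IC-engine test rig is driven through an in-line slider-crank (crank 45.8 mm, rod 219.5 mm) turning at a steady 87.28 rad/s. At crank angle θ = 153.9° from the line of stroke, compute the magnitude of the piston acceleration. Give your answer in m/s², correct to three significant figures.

ω = 87.28 rad/s
x(θ) = r cosθ + √(L² − r² sin²θ); with ω constant, a = ω²·d²x/dθ².
d²x/dθ² = −r cosθ − r²(cos2θ)/√u − r⁴ sin²2θ/(4u^{3/2}),  u = L² − r² sin²θ = 0.0477743 m².
Substituting r = 0.0458 m, L = 0.2195 m, θ = 153.9°: d²x/dθ² = +0.035182 m.
a = ω²·d²x/dθ² = (87.28)²·(+0.035182) = +268.01 m/s²;  |a| = 268.01 m/s².

268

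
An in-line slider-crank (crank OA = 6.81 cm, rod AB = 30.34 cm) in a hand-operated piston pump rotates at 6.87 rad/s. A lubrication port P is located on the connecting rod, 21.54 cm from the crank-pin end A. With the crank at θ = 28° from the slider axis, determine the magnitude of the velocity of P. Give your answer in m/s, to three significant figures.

ω = 6.87 rad/s.  Crank-pin speed |V_A| = rω = 0.46785 m/s, perpendicular to OA.
Rod angle: sinφ = −(r/L) sinθ ⇒ φ = -6.049°; ω_rod = −rω cosθ/√(L²−r²sin²θ) = -1.3691 rad/s.
V_P = V_A + ω_rod × AP, with AP = 0.2154 m along the rod.
Components: V_Px = −rω sinθ − a·ω_rod·sinφ = -0.25072 m/s;  V_Py = rω cosθ + a·ω_rod·cosφ = +0.11981 m/s.
|V_P| = √(V_Px² + V_Py²) = 0.27788 m/s.

0.278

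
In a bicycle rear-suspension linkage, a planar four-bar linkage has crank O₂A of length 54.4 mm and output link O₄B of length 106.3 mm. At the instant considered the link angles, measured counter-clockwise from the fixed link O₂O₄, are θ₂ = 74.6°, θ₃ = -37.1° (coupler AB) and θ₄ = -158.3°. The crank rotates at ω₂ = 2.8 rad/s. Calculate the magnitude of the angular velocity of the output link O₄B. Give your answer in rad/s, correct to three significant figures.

1.56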